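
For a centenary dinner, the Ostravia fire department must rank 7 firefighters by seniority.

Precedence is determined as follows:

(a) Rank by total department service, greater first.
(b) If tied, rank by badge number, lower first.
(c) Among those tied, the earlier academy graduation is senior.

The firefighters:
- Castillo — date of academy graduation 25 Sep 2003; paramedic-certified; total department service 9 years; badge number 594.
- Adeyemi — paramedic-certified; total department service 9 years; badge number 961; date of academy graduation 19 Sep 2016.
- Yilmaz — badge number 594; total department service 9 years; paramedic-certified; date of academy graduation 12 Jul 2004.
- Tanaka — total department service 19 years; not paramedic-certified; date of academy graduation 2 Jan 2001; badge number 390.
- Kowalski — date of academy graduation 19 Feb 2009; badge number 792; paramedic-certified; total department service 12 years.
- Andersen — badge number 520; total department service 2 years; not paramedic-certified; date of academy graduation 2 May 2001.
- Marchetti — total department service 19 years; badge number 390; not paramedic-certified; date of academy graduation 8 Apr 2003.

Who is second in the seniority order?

Marchetti

By total department service (higher first): Tanaka and Marchetti (both 19 years); then Kowalski (12 years); then Castillo, Yilmaz and Adeyemi (each 9 years); then Andersen (2 years).
Tanaka and Marchetti both have badge number 390, so the next rule applies.
Among Tanaka and Marchetti, by date of academy graduation (earlier first): Tanaka (2 Jan 2001) before Marchetti (8 Apr 2003).
Among Castillo, Yilmaz and Adeyemi, by badge number (lower first): Castillo and Yilmaz (594) before Adeyemi (961).
Among Castillo and Yilmaz, by date of academy graduation (earlier first): Castillo (25 Sep 2003) before Yilmaz (12 Jul 2004).
Order: Tanaka, Marchetti, Kowalski, Castillo, Yilmaz, Adeyemi, Andersen.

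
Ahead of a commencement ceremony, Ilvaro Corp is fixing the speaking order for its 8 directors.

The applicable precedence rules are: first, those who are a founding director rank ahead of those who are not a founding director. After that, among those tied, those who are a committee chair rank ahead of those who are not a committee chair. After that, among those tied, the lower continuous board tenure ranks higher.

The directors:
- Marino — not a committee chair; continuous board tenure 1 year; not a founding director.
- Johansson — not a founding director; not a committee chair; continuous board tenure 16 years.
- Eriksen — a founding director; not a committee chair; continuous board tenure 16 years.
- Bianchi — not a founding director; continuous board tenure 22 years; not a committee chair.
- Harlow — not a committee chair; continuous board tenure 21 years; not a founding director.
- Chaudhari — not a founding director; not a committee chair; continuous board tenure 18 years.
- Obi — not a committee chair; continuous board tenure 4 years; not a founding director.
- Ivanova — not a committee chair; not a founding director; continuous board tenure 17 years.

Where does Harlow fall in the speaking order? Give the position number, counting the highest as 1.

7

By the first rule: Eriksen (a founding director); then Marino, Obi, Johansson, Ivanova, Chaudhari, Harlow and Bianchi (each not a founding director).
Marino, Obi, Johansson, Ivanova, Chaudhari, Harlow and Bianchi are each not a committee chair, so the next rule applies.
Among Marino, Obi, Johansson, Ivanova, Chaudhari, Harlow and Bianchi, by continuous board tenure (lower first): Marino (1 year) before Obi (4 years) before Johansson (16 years) before Ivanova (17 years) before Chaudhari (18 years) before Harlow (21 years) before Bianchi (22 years).
Order: Eriksen, Marino, Obi, Johansson, Ivanova, Chaudhari, Harlow, Bianchi. So position 7.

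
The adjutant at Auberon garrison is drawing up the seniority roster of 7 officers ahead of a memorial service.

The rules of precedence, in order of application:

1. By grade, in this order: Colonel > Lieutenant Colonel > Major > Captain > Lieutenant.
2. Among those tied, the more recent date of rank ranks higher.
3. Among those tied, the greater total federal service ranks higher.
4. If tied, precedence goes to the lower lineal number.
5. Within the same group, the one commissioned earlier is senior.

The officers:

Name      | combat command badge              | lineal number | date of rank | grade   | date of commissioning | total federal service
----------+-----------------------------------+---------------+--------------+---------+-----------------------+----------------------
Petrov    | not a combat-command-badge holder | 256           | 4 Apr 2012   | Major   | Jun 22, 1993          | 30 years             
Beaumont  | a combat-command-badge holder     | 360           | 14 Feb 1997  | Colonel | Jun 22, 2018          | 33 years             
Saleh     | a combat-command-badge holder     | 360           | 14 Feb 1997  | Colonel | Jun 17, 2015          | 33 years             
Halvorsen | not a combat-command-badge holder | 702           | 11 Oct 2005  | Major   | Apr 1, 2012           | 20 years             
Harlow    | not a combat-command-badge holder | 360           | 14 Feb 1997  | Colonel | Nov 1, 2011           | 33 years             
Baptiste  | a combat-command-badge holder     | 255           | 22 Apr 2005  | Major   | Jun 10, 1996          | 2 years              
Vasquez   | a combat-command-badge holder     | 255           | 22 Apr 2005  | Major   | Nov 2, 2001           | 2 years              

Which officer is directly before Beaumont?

By grade: Harlow, Saleh and Beaumont (Colonel); then Petrov, Halvorsen, Baptiste and Vasquez (Major).
Harlow, Saleh and Beaumont all have date of rank 14 Feb 1997, so the next rule applies.
Harlow, Saleh and Beaumont all have total federal service 33 years, so the next rule applies.
Harlow, Saleh and Beaumont all have lineal number 360, so the next rule applies.
Among Harlow, Saleh and Beaumont, by date of commissioning (earlier first): Harlow (Nov 1, 2011) before Saleh (Jun 17, 2015) before Beaumont (Jun 22, 2018).
Among Petrov, Halvorsen, Baptiste and Vasquez, by date of rank (later first): Petrov (4 Apr 2012) before Halvorsen (11 Oct 2005) before Baptiste and Vasquez (22 Apr 2005).
Baptiste and Vasquez both have total federal service 2 years, so the next rule applies.
Baptiste and Vasquez both have lineal number 255, so the next rule applies.
Among Baptiste and Vasquez, by date of commissioning (earlier first): Baptiste (Jun 10, 1996) before Vasquez (Nov 2, 2001).
Order: Harlow, Saleh, Beaumont, Petrov, Halvorsen, Baptiste, Vasquez.

Saleh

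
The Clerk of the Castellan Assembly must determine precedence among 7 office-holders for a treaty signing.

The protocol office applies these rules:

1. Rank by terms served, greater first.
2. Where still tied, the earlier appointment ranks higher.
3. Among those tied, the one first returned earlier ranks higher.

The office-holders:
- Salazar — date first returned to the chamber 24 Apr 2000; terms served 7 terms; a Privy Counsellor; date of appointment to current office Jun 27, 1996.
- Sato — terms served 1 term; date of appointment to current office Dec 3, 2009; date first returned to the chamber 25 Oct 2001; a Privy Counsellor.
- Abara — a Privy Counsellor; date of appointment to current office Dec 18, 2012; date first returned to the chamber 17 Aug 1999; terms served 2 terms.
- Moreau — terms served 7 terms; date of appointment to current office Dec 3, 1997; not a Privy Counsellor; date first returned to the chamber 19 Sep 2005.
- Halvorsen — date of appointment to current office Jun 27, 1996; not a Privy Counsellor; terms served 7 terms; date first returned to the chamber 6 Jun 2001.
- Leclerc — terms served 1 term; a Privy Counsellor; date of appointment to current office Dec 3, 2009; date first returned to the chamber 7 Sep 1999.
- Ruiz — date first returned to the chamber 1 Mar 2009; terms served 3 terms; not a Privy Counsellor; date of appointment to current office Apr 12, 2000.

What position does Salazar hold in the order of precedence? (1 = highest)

By terms served (higher first): Salazar, Halvorsen and Moreau (each 7 terms); then Ruiz (3 terms); then Abara (2 terms); then Leclerc and Sato (both 1 term).
Among Salazar, Halvorsen and Moreau, by date of appointment to current office (earlier first): Salazar and Halvorsen (Jun 27, 1996) before Moreau (Dec 3, 1997).
Among Salazar and Halvorsen, by date first returned to the chamber (earlier first): Salazar (24 Apr 2000) before Halvorsen (6 Jun 2001).
Leclerc and Sato both have date of appointment to current office Dec 3, 2009, so the next rule applies.
Among Leclerc and Sato, by date first returned to the chamber (earlier first): Leclerc (7 Sep 1999) before Sato (25 Oct 2001).
Order: Salazar, Halvorsen, Moreau, Ruiz, Abara, Leclerc, Sato. So position 1.

1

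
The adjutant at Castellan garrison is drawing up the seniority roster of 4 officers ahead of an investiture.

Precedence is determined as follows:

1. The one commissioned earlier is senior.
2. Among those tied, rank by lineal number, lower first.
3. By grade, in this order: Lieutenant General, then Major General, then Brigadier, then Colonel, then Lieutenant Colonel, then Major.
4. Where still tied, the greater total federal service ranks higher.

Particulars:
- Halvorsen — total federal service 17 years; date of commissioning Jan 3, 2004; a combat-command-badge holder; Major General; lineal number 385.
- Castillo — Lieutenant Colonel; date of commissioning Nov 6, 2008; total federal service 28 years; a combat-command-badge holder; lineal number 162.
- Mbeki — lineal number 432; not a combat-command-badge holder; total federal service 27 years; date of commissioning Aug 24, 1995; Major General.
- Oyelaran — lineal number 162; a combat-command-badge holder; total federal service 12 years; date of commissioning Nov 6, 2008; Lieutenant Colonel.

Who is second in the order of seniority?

By date of commissioning (earlier first): Mbeki (Aug 24, 1995); then Halvorsen (Jan 3, 2004); then Castillo and Oyelaran (both Nov 6, 2008).
Castillo and Oyelaran both have lineal number 162, so the next rule applies.
Castillo and Oyelaran are each Lieutenant Colonel, so the next rule applies.
Among Castillo and Oyelaran, by total federal service (higher first): Castillo (28 years) before Oyelaran (12 years).
Order: Mbeki, Halvorsen, Castillo, Oyelaran.

Halvorsen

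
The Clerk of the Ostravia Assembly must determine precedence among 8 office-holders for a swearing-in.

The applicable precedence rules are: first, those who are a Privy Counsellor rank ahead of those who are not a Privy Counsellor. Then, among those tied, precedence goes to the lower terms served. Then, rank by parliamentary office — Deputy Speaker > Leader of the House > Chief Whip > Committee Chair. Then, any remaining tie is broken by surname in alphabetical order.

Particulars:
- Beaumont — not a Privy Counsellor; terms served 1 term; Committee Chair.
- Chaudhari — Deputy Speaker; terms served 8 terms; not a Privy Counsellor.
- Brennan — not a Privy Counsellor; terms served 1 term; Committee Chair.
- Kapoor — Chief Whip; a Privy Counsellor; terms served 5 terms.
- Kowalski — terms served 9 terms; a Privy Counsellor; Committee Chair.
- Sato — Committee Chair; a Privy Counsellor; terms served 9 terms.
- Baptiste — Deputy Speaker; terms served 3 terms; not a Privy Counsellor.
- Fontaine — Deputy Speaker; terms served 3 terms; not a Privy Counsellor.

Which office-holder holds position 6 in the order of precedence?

By the first rule: Kapoor, Kowalski and Sato (each a Privy Counsellor); then Beaumont, Brennan, Baptiste, Fontaine and Chaudhari (each not a Privy Counsellor).
Among Kapoor, Kowalski and Sato, by terms served (lower first): Kapoor (5 terms) before Kowalski and Sato (9 terms).
Kowalski and Sato are each Committee Chair, so the next rule applies.
Among Kowalski and Sato, alphabetically by surname: Kowalski before Sato.
Among Beaumont, Brennan, Baptiste, Fontaine and Chaudhari, by terms served (lower first): Beaumont and Brennan (1 term) before Baptiste and Fontaine (3 terms) before Chaudhari (8 terms).
Beaumont and Brennan are each Committee Chair, so the next rule applies.
Among Beaumont and Brennan, alphabetically by surname: Beaumont before Brennan.
Baptiste and Fontaine are each Deputy Speaker, so the next rule applies.
Among Baptiste and Fontaine, alphabetically by surname: Baptiste before Fontaine.
Order: Kapoor, Kowalski, Sato, Beaumont, Brennan, Baptiste, Fontaine, Chaudhari.

Baptiste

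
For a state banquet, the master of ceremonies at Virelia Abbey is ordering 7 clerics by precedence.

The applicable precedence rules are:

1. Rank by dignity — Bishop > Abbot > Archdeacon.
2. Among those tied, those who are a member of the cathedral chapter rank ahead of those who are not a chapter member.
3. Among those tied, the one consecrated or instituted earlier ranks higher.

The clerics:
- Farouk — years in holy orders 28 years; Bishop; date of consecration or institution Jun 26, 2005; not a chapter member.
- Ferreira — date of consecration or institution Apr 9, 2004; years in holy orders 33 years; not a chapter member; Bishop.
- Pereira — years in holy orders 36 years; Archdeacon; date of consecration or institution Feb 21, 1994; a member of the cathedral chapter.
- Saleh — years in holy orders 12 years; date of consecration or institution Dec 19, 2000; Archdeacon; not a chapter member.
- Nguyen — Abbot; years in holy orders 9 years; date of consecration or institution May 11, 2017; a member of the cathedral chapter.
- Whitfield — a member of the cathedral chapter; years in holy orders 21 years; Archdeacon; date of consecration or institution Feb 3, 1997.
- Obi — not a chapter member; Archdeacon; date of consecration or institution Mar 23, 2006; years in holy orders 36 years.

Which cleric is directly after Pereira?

Whitfield

By dignity: Ferreira and Farouk (Bishop); then Nguyen (Abbot); then Pereira, Whitfield, Saleh and Obi (Archdeacon).
Ferreira and Farouk are each not a chapter member, so the next rule applies.
Among Ferreira and Farouk, by date of consecration or institution (earlier first): Ferreira (Apr 9, 2004) before Farouk (Jun 26, 2005).
Among Pereira, Whitfield, Saleh and Obi, a member of the cathedral chapter before not a chapter member: Pereira and Whitfield (a member of the cathedral chapter) before Saleh and Obi (not a chapter member).
Among Pereira and Whitfield, by date of consecration or institution (earlier first): Pereira (Feb 21, 1994) before Whitfield (Feb 3, 1997).
Among Saleh and Obi, by date of consecration or institution (earlier first): Saleh (Dec 19, 2000) before Obi (Mar 23, 2006).
Order: Ferreira, Farouk, Nguyen, Pereira, Whitfield, Saleh, Obi.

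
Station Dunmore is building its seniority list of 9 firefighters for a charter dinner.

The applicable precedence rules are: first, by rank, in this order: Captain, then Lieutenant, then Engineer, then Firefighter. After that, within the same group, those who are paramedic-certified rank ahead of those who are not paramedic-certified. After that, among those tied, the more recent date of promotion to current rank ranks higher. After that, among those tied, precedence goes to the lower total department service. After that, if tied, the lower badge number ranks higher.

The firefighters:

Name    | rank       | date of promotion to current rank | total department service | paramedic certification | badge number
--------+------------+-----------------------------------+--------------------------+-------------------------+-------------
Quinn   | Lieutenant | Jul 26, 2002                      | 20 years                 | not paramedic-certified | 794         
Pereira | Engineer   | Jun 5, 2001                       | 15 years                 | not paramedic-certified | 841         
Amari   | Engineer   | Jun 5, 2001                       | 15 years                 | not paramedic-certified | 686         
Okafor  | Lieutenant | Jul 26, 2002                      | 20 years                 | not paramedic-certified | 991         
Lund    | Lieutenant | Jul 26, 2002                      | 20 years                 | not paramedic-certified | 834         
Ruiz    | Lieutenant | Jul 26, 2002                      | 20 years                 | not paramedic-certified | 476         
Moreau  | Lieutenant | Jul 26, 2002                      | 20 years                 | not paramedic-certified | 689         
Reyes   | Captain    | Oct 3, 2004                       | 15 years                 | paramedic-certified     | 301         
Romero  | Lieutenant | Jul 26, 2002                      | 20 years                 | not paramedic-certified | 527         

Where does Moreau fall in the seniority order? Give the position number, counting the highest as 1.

By rank: Reyes (Captain); then Ruiz, Romero, Moreau, Quinn, Lund and Okafor (Lieutenant); then Amari and Pereira (Engineer).
Ruiz, Romero, Moreau, Quinn, Lund and Okafor are each not paramedic-certified, so the next rule applies.
Ruiz, Romero, Moreau, Quinn, Lund and Okafor all have date of promotion to current rank Jul 26, 2002, so the next rule applies.
Ruiz, Romero, Moreau, Quinn, Lund and Okafor all have total department service 20 years, so the next rule applies.
Among Ruiz, Romero, Moreau, Quinn, Lund and Okafor, by badge number (lower first): Ruiz (476) before Romero (527) before Moreau (689) before Quinn (794) before Lund (834) before Okafor (991).
Amari and Pereira are each not paramedic-certified, so the next rule applies.
Amari and Pereira both have date of promotion to current rank Jun 5, 2001, so the next rule applies.
Amari and Pereira both have total department service 15 years, so the next rule applies.
Among Amari and Pereira, by badge number (lower first): Amari (686) before Pereira (841).
Order: Reyes, Ruiz, Romero, Moreau, Quinn, Lund, Okafor, Amari, Pereira. So position 4.

4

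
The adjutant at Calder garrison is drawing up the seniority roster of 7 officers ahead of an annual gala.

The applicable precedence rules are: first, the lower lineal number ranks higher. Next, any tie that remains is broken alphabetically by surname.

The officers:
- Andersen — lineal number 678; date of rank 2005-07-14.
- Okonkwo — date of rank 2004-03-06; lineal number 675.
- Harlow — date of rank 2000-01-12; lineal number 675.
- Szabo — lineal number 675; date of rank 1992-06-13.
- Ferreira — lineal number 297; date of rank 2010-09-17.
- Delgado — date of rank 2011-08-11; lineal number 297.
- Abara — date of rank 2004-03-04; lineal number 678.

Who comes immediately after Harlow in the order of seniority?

Okonkwo

By lineal number (lower first): Delgado and Ferreira (both 297); then Harlow, Okonkwo and Szabo (each 675); then Abara and Andersen (both 678).
Among Delgado and Ferreira, alphabetically by surname: Delgado before Ferreira.
Among Harlow, Okonkwo and Szabo, alphabetically by surname: Harlow before Okonkwo before Szabo.
Among Abara and Andersen, alphabetically by surname: Abara before Andersen.
Order: Delgado, Ferreira, Harlow, Okonkwo, Szabo, Abara, Andersen.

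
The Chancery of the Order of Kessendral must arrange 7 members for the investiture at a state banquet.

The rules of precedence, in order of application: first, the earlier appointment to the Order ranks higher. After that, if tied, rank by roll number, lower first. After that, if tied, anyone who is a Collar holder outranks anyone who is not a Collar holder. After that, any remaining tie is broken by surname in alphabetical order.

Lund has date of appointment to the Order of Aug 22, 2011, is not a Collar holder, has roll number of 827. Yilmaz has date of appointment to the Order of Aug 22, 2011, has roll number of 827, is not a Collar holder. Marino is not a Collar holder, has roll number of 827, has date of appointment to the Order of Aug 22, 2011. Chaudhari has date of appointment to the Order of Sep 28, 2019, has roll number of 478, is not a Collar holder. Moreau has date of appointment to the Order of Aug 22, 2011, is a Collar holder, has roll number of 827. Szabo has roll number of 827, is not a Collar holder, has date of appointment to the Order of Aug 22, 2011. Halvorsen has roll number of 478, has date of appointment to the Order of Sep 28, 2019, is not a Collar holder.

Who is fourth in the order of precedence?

Szabo

By date of appointment to the Order (earlier first): Moreau, Lund, Marino, Szabo and Yilmaz (each Aug 22, 2011); then Chaudhari and Halvorsen (both Sep 28, 2019).
Moreau, Lund, Marino, Szabo and Yilmaz all have roll number 827, so the next rule applies.
Among Moreau, Lund, Marino, Szabo and Yilmaz, a Collar holder before not a Collar holder: Moreau (a Collar holder) before Lund, Marino, Szabo and Yilmaz (not a Collar holder).
Among Lund, Marino, Szabo and Yilmaz, alphabetically by surname: Lund before Marino before Szabo before Yilmaz.
Chaudhari and Halvorsen both have roll number 478, so the next rule applies.
Chaudhari and Halvorsen are each not a Collar holder, so the next rule applies.
Among Chaudhari and Halvorsen, alphabetically by surname: Chaudhari before Halvorsen.
Order: Moreau, Lund, Marino, Szabo, Yilmaz, Chaudhari, Halvorsen.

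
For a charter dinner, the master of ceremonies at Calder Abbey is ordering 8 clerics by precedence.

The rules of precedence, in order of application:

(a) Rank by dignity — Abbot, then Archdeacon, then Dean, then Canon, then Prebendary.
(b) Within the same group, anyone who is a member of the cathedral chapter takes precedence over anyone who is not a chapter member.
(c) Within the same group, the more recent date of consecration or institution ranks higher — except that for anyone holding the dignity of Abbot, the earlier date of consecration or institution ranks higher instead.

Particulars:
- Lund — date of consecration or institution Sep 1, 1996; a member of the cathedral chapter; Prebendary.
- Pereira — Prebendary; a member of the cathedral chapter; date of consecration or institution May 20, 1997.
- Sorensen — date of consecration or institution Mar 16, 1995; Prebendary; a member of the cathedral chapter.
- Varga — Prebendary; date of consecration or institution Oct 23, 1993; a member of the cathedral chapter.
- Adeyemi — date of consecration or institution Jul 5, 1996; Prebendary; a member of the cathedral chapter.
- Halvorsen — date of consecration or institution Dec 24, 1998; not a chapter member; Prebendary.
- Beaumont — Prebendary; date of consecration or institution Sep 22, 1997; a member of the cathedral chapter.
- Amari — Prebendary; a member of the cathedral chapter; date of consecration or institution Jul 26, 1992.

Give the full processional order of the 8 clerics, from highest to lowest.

Beaumont, Pereira, Lund, Adeyemi, Sorensen, Varga, Amari, Halvorsen

By dignity: Beaumont, Pereira, Lund, Adeyemi, Sorensen, Varga, Amari and Halvorsen (Prebendary).
Among Beaumont, Pereira, Lund, Adeyemi, Sorensen, Varga, Amari and Halvorsen, a member of the cathedral chapter before not a chapter member: Beaumont, Pereira, Lund, Adeyemi, Sorensen, Varga and Amari (a member of the cathedral chapter) before Halvorsen (not a chapter member).
Among Beaumont, Pereira, Lund, Adeyemi, Sorensen, Varga and Amari, by date of consecration or institution (later first): Beaumont (Sep 22, 1997) before Pereira (May 20, 1997) before Lund (Sep 1, 1996) before Adeyemi (Jul 5, 1996) before Sorensen (Mar 16, 1995) before Varga (Oct 23, 1993) before Amari (Jul 26, 1992).
Full order: Beaumont, Pereira, Lund, Adeyemi, Sorensen, Varga, Amari, Halvorsen.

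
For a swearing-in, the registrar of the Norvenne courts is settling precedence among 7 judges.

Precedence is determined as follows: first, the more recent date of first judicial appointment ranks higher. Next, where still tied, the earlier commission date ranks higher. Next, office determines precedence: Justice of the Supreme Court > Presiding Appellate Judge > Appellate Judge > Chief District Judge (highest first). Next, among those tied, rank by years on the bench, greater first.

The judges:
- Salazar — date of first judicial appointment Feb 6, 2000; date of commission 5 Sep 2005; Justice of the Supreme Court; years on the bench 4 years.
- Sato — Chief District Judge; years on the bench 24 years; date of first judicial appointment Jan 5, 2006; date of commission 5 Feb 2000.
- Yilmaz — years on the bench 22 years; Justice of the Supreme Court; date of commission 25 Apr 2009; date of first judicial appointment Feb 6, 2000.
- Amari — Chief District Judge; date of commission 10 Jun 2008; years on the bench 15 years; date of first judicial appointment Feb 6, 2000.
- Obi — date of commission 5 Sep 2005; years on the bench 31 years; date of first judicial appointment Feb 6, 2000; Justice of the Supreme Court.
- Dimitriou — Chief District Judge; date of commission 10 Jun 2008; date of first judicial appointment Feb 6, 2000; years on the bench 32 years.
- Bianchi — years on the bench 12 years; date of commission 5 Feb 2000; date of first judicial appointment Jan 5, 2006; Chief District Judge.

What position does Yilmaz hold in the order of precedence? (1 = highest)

By date of first judicial appointment (later first): Sato and Bianchi (both Jan 5, 2006); then Obi, Salazar, Dimitriou, Amari and Yilmaz (each Feb 6, 2000).
Sato and Bianchi both have date of commission 5 Feb 2000, so the next rule applies.
Sato and Bianchi are each Chief District Judge, so the next rule applies.
Among Sato and Bianchi, by years on the bench (higher first): Sato (24 years) before Bianchi (12 years).
Among Obi, Salazar, Dimitriou, Amari and Yilmaz, by date of commission (earlier first): Obi and Salazar (5 Sep 2005) before Dimitriou and Amari (10 Jun 2008) before Yilmaz (25 Apr 2009).
Obi and Salazar are each Justice of the Supreme Court, so the next rule applies.
Among Obi and Salazar, by years on the bench (higher first): Obi (31 years) before Salazar (4 years).
Dimitriou and Amari are each Chief District Judge, so the next rule applies.
Among Dimitriou and Amari, by years on the bench (higher first): Dimitriou (32 years) before Amari (15 years).
Order: Sato, Bianchi, Obi, Salazar, Dimitriou, Amari, Yilmaz. So position 7.

7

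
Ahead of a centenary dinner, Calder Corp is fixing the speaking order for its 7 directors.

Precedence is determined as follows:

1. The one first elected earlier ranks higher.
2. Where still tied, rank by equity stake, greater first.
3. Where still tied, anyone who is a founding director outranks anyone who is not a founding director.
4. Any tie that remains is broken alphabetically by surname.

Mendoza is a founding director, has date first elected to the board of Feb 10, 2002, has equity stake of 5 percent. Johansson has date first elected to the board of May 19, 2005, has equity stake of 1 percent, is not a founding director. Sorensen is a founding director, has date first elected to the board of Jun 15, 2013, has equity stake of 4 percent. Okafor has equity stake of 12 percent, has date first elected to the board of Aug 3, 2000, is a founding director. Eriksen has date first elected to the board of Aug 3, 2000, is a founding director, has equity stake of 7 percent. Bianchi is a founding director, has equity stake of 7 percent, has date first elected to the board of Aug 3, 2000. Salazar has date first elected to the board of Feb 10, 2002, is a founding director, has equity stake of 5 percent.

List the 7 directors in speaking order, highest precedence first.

By date first elected to the board (earlier first): Okafor, Bianchi and Eriksen (each Aug 3, 2000); then Mendoza and Salazar (both Feb 10, 2002); then Johansson (May 19, 2005); then Sorensen (Jun 15, 2013).
Among Okafor, Bianchi and Eriksen, by equity stake (higher first): Okafor (12 percent) before Bianchi and Eriksen (7 percent).
Bianchi and Eriksen are each a founding director, so the next rule applies.
Among Bianchi and Eriksen, alphabetically by surname: Bianchi before Eriksen.
Mendoza and Salazar both have equity stake 5 percent, so the next rule applies.
Mendoza and Salazar are each a founding director, so the next rule applies.
Among Mendoza and Salazar, alphabetically by surname: Mendoza before Salazar.
Full order: Okafor, Bianchi, Eriksen, Mendoza, Salazar, Johansson, Sorensen.

Okafor, Bianchi, Eriksen, Mendoza, Salazar, Johansson, Sorensen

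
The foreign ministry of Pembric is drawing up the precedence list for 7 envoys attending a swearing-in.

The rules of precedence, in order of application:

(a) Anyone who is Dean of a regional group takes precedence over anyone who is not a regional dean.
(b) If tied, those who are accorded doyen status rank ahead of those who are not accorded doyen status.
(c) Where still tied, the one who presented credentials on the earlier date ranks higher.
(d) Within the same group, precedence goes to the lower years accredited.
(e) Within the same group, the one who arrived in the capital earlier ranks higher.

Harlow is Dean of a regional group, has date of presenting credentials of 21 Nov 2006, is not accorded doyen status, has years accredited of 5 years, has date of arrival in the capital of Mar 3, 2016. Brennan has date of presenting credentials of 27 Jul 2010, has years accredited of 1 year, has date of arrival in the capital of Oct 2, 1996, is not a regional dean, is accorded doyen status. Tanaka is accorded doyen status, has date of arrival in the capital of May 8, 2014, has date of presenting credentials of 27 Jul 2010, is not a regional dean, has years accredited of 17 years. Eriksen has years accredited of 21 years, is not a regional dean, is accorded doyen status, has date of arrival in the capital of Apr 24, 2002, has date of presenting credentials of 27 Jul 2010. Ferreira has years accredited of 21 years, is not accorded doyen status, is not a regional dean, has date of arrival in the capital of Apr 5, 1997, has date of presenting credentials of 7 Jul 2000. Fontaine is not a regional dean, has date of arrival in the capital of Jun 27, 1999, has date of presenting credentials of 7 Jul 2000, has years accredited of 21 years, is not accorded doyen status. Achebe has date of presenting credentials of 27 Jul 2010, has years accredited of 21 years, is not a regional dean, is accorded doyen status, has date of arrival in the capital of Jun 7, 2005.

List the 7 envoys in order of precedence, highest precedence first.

By the first rule: Harlow (Dean of a regional group); then Brennan, Tanaka, Eriksen, Achebe, Ferreira and Fontaine (each not a regional dean).
Among Brennan, Tanaka, Eriksen, Achebe, Ferreira and Fontaine, accorded doyen status before not accorded doyen status: Brennan, Tanaka, Eriksen and Achebe (accorded doyen status) before Ferreira and Fontaine (not accorded doyen status).
Brennan, Tanaka, Eriksen and Achebe all have date of presenting credentials 27 Jul 2010, so the next rule applies.
Among Brennan, Tanaka, Eriksen and Achebe, by years accredited (lower first): Brennan (1 year) before Tanaka (17 years) before Eriksen and Achebe (21 years).
Among Eriksen and Achebe, by date of arrival in the capital (earlier first): Eriksen (Apr 24, 2002) before Achebe (Jun 7, 2005).
Ferreira and Fontaine both have date of presenting credentials 7 Jul 2000, so the next rule applies.
Ferreira and Fontaine both have years accredited 21 years, so the next rule applies.
Among Ferreira and Fontaine, by date of arrival in the capital (earlier first): Ferreira (Apr 5, 1997) before Fontaine (Jun 27, 1999).
Full order: Harlow, Brennan, Tanaka, Eriksen, Achebe, Ferreira, Fontaine.

Harlow, Brennan, Tanaka, Eriksen, Achebe, Ferreira, Fontaine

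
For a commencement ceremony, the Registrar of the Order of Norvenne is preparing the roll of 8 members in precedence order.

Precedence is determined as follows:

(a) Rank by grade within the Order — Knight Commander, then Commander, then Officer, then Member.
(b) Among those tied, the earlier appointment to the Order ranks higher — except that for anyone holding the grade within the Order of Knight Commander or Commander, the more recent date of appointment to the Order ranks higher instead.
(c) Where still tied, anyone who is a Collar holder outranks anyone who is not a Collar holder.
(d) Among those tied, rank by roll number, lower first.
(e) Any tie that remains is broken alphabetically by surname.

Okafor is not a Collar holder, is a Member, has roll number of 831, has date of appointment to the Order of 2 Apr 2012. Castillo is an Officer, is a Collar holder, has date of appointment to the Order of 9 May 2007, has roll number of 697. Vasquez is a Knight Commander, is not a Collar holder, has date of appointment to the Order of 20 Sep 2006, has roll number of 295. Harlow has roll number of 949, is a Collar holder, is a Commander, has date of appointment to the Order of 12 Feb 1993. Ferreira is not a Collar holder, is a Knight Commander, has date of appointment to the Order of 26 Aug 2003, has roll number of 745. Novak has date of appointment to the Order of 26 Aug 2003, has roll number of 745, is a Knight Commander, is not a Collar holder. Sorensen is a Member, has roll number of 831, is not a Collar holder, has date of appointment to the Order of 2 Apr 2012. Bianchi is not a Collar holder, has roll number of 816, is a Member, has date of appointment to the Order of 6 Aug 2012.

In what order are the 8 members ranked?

By grade within the Order: Vasquez, Ferreira and Novak (Knight Commander); then Harlow (Commander); then Castillo (Officer); then Okafor, Sorensen and Bianchi (Member).
Among Vasquez, Ferreira and Novak, by date of appointment to the Order (later first) (reversed rule for this group): Vasquez (20 Sep 2006) before Ferreira and Novak (26 Aug 2003).
Ferreira and Novak are each not a Collar holder, so the next rule applies.
Ferreira and Novak both have roll number 745, so the next rule applies.
Among Ferreira and Novak, alphabetically by surname: Ferreira before Novak.
Among Okafor, Sorensen and Bianchi, by date of appointment to the Order (earlier first): Okafor and Sorensen (2 Apr 2012) before Bianchi (6 Aug 2012).
Okafor and Sorensen are each not a Collar holder, so the next rule applies.
Okafor and Sorensen both have roll number 831, so the next rule applies.
Among Okafor and Sorensen, alphabetically by surname: Okafor before Sorensen.
Full order: Vasquez, Ferreira, Novak, Harlow, Castillo, Okafor, Sorensen, Bianchi.

Vasquez, Ferreira, Novak, Harlow, Castillo, Okafor, Sorensen, Bianchi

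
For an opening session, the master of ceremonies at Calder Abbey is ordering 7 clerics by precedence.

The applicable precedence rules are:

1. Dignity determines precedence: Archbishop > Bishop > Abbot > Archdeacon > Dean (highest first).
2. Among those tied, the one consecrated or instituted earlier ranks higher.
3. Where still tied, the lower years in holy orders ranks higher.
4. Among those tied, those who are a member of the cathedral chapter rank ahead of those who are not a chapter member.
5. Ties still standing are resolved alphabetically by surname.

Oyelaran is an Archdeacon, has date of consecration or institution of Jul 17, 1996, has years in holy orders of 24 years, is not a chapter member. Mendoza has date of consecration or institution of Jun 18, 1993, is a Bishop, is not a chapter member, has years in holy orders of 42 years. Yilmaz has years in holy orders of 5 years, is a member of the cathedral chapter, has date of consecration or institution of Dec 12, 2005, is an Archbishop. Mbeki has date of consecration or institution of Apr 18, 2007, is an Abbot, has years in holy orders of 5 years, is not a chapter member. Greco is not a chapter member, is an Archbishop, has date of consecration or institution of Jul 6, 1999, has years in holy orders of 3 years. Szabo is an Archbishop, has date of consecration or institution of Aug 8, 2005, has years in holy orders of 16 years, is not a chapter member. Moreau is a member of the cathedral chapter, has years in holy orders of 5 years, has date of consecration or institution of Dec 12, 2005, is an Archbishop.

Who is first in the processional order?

By dignity: Greco, Szabo, Moreau and Yilmaz (Archbishop); then Mendoza (Bishop); then Mbeki (Abbot); then Oyelaran (Archdeacon).
Among Greco, Szabo, Moreau and Yilmaz, by date of consecration or institution (earlier first): Greco (Jul 6, 1999) before Szabo (Aug 8, 2005) before Moreau and Yilmaz (Dec 12, 2005).
Moreau and Yilmaz both have years in holy orders 5 years, so the next rule applies.
Moreau and Yilmaz are each a member of the cathedral chapter, so the next rule applies.
Among Moreau and Yilmaz, alphabetically by surname: Moreau before Yilmaz.
Order: Greco, Szabo, Moreau, Yilmaz, Mendoza, Mbeki, Oyelaran.

Greco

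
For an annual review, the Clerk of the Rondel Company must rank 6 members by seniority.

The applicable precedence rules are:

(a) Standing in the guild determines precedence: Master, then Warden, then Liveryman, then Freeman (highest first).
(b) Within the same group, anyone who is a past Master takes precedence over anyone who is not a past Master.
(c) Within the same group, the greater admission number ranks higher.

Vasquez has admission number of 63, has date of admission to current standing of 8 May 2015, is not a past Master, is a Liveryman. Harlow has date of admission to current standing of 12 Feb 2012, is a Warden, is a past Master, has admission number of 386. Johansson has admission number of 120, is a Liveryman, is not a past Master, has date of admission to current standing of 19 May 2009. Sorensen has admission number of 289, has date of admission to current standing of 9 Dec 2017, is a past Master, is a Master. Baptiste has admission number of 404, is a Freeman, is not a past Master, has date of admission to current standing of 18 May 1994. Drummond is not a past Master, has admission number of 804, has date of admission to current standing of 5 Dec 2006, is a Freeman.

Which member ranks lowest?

By standing in the guild: Sorensen (Master); then Harlow (Warden); then Johansson and Vasquez (Liveryman); then Drummond and Baptiste (Freeman).
Johansson and Vasquez are each not a past Master, so the next rule applies.
Among Johansson and Vasquez, by admission number (higher first): Johansson (120) before Vasquez (63).
Drummond and Baptiste are each not a past Master, so the next rule applies.
Among Drummond and Baptiste, by admission number (higher first): Drummond (804) before Baptiste (404).
Order: Sorensen, Harlow, Johansson, Vasquez, Drummond, Baptiste.

Baptiste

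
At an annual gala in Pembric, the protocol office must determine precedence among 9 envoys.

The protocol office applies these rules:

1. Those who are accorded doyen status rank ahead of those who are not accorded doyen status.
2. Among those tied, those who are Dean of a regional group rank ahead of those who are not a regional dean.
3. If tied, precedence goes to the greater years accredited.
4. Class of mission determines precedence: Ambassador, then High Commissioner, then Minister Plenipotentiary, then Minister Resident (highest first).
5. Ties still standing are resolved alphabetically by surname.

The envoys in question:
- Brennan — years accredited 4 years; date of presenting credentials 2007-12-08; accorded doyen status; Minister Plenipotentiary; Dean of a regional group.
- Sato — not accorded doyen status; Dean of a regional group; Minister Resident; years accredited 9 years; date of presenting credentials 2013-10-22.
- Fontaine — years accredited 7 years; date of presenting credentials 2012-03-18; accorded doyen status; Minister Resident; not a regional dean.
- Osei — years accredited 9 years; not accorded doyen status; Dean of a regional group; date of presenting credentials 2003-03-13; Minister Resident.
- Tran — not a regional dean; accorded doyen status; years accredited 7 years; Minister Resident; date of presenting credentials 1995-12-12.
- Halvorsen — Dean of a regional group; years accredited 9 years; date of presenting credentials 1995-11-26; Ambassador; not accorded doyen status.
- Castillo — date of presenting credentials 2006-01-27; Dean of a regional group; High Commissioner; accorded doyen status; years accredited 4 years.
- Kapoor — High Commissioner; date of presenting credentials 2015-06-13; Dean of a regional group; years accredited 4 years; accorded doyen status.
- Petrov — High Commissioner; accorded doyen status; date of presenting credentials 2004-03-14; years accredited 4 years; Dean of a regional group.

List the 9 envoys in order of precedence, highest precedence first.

Castillo, Kapoor, Petrov, Brennan, Fontaine, Tran, Halvorsen, Osei, Sato

By the first rule: Castillo, Kapoor, Petrov, Brennan, Fontaine and Tran (each accorded doyen status); then Halvorsen, Osei and Sato (each not accorded doyen status).
Among Castillo, Kapoor, Petrov, Brennan, Fontaine and Tran, Dean of a regional group before not a regional dean: Castillo, Kapoor, Petrov and Brennan (Dean of a regional group) before Fontaine and Tran (not a regional dean).
Castillo, Kapoor, Petrov and Brennan all have years accredited 4 years, so the next rule applies.
Among Castillo, Kapoor, Petrov and Brennan, by class of mission: Castillo, Kapoor and Petrov (High Commissioner) before Brennan (Minister Plenipotentiary).
Among Castillo, Kapoor and Petrov, alphabetically by surname: Castillo before Kapoor before Petrov.
Fontaine and Tran both have years accredited 7 years, so the next rule applies.
Fontaine and Tran are each Minister Resident, so the next rule applies.
Among Fontaine and Tran, alphabetically by surname: Fontaine before Tran.
Halvorsen, Osei and Sato are each Dean of a regional group, so the next rule applies.
Halvorsen, Osei and Sato all have years accredited 9 years, so the next rule applies.
Among Halvorsen, Osei and Sato, by class of mission: Halvorsen (Ambassador) before Osei and Sato (Minister Resident).
Among Osei and Sato, alphabetically by surname: Osei before Sato.
Full order: Castillo, Kapoor, Petrov, Brennan, Fontaine, Tran, Halvorsen, Osei, Sato.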